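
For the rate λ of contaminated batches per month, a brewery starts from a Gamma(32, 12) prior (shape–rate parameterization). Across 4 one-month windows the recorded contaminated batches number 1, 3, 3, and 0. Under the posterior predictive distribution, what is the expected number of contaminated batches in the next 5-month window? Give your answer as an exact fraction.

195/16

Total count: 1 + 3 + 3 + 0 = 7.
Total exposure: 4 months.
The Gamma prior is conjugate for the Poisson rate, so λ | data ~ Gamma(32+7, 12+4) = Gamma(39, 16).
Predictive mean over a 5-month window = T·E[λ|data] = 5·39/16 = 195/16.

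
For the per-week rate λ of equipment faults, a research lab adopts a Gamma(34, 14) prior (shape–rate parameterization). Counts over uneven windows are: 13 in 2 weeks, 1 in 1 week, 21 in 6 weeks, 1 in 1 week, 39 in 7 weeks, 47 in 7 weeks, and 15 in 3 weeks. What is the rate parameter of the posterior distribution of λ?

41

Total count: 13 + 1 + 21 + 1 + 39 + 47 + 15 = 137.
Total exposure: 2 + 1 + 6 + 1 + 7 + 7 + 3 = 27 weeks.
By Gamma–Poisson conjugacy, the posterior is Gamma(α + Σx, β + Σt) = Gamma(34 + 137, 14 + 27) = Gamma(171, 41).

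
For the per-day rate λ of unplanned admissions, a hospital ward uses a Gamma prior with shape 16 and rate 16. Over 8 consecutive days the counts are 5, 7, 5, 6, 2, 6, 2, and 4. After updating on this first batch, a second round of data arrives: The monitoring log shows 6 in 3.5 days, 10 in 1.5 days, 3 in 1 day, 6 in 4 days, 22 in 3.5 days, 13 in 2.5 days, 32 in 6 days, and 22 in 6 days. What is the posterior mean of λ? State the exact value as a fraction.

Total count: 5 + 7 + 5 + 6 + 2 + 6 + 2 + 4 = 37.
Total exposure: 8 days.
After the first batch: Gamma(16 + 37, 16 + 8) = Gamma(53, 24).
Total count: 6 + 10 + 3 + 6 + 22 + 13 + 32 + 22 = 114.
Total exposure: 3.5 + 1.5 + 1 + 4 + 3.5 + 2.5 + 6 + 6 = 28 days.
After the second batch: Gamma(53 + 114, 24 + 28) = Gamma(167, 52).
Posterior mean = α'/β' = 167/52.

167/52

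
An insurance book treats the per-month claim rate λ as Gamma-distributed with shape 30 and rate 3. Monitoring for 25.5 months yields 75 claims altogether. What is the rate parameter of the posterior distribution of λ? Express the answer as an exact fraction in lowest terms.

57/2

Total count 75 over total exposure 25.5 months.
Conjugate update: add total count to the shape and total exposure to the rate, giving Gamma(105, 57/2).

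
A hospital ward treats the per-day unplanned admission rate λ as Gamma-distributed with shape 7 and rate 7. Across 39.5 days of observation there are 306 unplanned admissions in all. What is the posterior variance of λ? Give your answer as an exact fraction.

1252/8649

Total count 306 over total exposure 39.5 days.
By Gamma–Poisson conjugacy, the posterior is Gamma(α + Σx, β + Σt) = Gamma(7 + 306, 7 + 39.5) = Gamma(313, 93/2).
Posterior variance = α'/β'² = 313/(8649/4) = 1252/8649.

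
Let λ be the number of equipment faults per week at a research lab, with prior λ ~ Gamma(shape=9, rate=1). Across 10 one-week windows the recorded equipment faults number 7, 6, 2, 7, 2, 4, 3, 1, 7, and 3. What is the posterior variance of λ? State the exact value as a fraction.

51/121

Total count: 7 + 6 + 2 + 7 + 2 + 4 + 3 + 1 + 7 + 3 = 42.
Total exposure: 10 weeks.
The Gamma prior is conjugate for the Poisson rate, so λ | data ~ Gamma(9+42, 1+10) = Gamma(51, 11).
Posterior variance = α'/β'² = 51/121.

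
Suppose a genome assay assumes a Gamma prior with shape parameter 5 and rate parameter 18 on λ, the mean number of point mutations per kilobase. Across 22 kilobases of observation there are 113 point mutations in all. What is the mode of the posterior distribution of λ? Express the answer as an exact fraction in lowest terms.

Total count 113 over total exposure 22 kilobases.
By Gamma–Poisson conjugacy, the posterior is Gamma(α + Σx, β + Σt) = Gamma(5 + 113, 18 + 22) = Gamma(118, 40).
Posterior mode = (α'−1)/β' = 117/40.

117/40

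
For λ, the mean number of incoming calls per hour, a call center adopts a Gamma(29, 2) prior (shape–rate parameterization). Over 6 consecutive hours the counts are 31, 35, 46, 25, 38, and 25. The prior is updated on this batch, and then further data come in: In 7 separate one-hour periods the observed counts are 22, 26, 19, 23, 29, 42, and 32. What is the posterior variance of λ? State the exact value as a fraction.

Total count: 31 + 35 + 46 + 25 + 38 + 25 = 200.
Total exposure: 6 hours.
After the first batch: Gamma(29 + 200, 2 + 6) = Gamma(229, 8).
Total count: 22 + 26 + 19 + 23 + 29 + 42 + 32 = 193.
Total exposure: 7 hours.
After the second batch: Gamma(229 + 193, 8 + 7) = Gamma(422, 15).
Posterior variance = α'/β'² = 422/225.

422/225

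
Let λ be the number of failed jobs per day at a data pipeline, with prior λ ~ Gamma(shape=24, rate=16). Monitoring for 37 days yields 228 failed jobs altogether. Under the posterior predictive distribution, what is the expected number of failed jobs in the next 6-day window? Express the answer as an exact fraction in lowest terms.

Total count 228 over total exposure 37 days.
The Gamma prior is conjugate for the Poisson rate, so λ | data ~ Gamma(24+228, 16+37) = Gamma(252, 53).
Predictive mean over a 6-day window = T·E[λ|data] = 6·252/53 = 1512/53.

1512/53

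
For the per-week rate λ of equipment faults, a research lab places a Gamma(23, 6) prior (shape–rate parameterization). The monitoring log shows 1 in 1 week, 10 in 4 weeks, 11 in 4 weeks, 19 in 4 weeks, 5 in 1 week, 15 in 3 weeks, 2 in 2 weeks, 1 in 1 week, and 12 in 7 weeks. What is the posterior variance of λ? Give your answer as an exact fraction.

Total count: 1 + 10 + 11 + 19 + 5 + 15 + 2 + 1 + 12 = 76.
Total exposure: 1 + 4 + 4 + 4 + 1 + 3 + 2 + 1 + 7 = 27 weeks.
Gamma(α, β) with Poisson data over total exposure Σt gives posterior Gamma(α+Σx, β+Σt) = Gamma(99, 33).
Posterior variance = α'/β'² = 99/1089 = 1/11.

1/11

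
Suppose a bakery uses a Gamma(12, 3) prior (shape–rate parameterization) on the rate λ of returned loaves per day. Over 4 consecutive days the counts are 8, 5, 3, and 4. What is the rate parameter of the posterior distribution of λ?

Total count: 8 + 5 + 3 + 4 = 20.
Total exposure: 4 days.
By Gamma–Poisson conjugacy, the posterior is Gamma(α + Σx, β + Σt) = Gamma(12 + 20, 3 + 4) = Gamma(32, 7).

7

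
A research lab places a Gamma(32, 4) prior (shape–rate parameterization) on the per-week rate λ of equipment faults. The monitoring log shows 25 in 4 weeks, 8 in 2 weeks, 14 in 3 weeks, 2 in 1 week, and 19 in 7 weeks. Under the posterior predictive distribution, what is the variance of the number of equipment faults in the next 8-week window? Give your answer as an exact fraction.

23200/441

Total count: 25 + 8 + 14 + 2 + 19 = 68.
Total exposure: 4 + 2 + 3 + 1 + 7 = 17 weeks.
Conjugate update: add total count to the shape and total exposure to the rate, giving Gamma(100, 21).
The posterior predictive for a window of length T is Negative Binomial with variance T·α'·(β'+T)/β'² = 8·100·29/441 = 23200/441.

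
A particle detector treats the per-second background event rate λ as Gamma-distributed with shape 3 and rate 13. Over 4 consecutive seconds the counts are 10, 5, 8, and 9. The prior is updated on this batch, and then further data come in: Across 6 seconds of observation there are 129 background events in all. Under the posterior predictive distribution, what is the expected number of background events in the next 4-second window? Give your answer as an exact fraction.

Total count: 10 + 5 + 8 + 9 = 32.
Total exposure: 4 seconds.
After the first batch: Gamma(3 + 32, 13 + 4) = Gamma(35, 17).
Total count 129 over total exposure 6 seconds.
After the second batch: Gamma(35 + 129, 17 + 6) = Gamma(164, 23).
Predictive mean over a 4-second window = T·E[λ|data] = 4·164/23 = 656/23.

656/23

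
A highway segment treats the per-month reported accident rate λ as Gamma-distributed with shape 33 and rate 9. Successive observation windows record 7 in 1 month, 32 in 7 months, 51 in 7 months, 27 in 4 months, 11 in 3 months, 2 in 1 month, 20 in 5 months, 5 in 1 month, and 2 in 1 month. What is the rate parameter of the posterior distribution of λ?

Total count: 7 + 32 + 51 + 27 + 11 + 2 + 20 + 5 + 2 = 157.
Total exposure: 1 + 7 + 7 + 4 + 3 + 1 + 5 + 1 + 1 = 30 months.
Gamma(α, β) with Poisson data over total exposure Σt gives posterior Gamma(α+Σx, β+Σt) = Gamma(190, 39).

39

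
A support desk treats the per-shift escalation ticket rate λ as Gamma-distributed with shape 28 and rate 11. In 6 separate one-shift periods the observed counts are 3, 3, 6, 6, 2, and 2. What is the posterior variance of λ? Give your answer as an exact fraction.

Total count: 3 + 3 + 6 + 6 + 2 + 2 = 22.
Total exposure: 6 shifts.
The Gamma prior is conjugate for the Poisson rate, so λ | data ~ Gamma(28+22, 11+6) = Gamma(50, 17).
Posterior variance = α'/β'² = 50/289.

50/289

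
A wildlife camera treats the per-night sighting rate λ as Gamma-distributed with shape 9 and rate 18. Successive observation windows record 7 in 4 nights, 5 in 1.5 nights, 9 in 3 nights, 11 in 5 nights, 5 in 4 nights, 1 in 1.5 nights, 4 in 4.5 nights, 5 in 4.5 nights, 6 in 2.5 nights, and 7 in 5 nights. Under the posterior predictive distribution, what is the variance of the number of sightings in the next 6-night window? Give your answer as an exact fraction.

Total count: 7 + 5 + 9 + 11 + 5 + 1 + 4 + 5 + 6 + 7 = 60.
Total exposure: 4 + 1.5 + 3 + 5 + 4 + 1.5 + 4.5 + 4.5 + 2.5 + 5 = 35.5 nights.
Gamma(α, β) with Poisson data over total exposure Σt gives posterior Gamma(α+Σx, β+Σt) = Gamma(69, 107/2).
The posterior predictive for a window of length T is Negative Binomial with variance T·α'·(β'+T)/β'² = 6·69·(119/2)/(11449/4) = 98532/11449.

98532/11449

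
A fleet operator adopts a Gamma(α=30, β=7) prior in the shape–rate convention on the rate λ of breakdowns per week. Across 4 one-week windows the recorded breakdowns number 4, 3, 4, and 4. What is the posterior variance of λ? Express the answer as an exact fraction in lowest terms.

Total count: 4 + 3 + 4 + 4 = 15.
Total exposure: 4 weeks.
Gamma(α, β) with Poisson data over total exposure Σt gives posterior Gamma(α+Σx, β+Σt) = Gamma(45, 11).
Posterior variance = α'/β'² = 45/121.

45/121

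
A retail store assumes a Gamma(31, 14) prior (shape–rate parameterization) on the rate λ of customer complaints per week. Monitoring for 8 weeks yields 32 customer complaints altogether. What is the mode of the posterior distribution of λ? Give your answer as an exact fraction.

Total count 32 over total exposure 8 weeks.
Conjugate update: add total count to the shape and total exposure to the rate, giving Gamma(63, 22).
Posterior mode = (α'−1)/β' = 62/22 = 31/11.

31/11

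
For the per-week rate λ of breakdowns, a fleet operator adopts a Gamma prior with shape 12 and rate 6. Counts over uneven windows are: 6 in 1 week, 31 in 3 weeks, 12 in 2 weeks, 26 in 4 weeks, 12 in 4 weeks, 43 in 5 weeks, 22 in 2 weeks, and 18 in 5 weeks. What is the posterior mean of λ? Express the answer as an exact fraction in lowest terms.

91/16

Total count: 6 + 31 + 12 + 26 + 12 + 43 + 22 + 18 = 170.
Total exposure: 1 + 3 + 2 + 4 + 4 + 5 + 2 + 5 = 26 weeks.
Gamma(α, β) with Poisson data over total exposure Σt gives posterior Gamma(α+Σx, β+Σt) = Gamma(182, 32).
Posterior mean = α'/β' = 182/32 = 91/16.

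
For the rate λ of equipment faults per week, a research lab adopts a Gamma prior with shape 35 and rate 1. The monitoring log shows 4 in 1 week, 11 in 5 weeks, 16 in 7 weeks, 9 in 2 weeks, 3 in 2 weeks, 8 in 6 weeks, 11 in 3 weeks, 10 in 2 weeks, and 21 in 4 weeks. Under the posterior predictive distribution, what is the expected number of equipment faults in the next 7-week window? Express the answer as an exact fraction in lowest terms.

896/33

Total count: 4 + 11 + 16 + 9 + 3 + 8 + 11 + 10 + 21 = 93.
Total exposure: 1 + 5 + 7 + 2 + 2 + 6 + 3 + 2 + 4 = 32 weeks.
By Gamma–Poisson conjugacy, the posterior is Gamma(α + Σx, β + Σt) = Gamma(35 + 93, 1 + 32) = Gamma(128, 33).
Predictive mean over a 7-week window = T·E[λ|data] = 7·128/33 = 896/33.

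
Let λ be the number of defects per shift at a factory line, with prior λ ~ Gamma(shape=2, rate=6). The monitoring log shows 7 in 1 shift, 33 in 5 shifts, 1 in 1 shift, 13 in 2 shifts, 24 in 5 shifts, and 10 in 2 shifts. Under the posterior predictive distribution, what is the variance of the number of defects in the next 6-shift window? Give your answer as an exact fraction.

3780/121

Total count: 7 + 33 + 1 + 13 + 24 + 10 = 88.
Total exposure: 1 + 5 + 1 + 2 + 5 + 2 = 16 shifts.
The Gamma prior is conjugate for the Poisson rate, so λ | data ~ Gamma(2+88, 6+16) = Gamma(90, 22).
The posterior predictive for a window of length T is Negative Binomial with variance T·α'·(β'+T)/β'² = 6·90·28/484 = 3780/121.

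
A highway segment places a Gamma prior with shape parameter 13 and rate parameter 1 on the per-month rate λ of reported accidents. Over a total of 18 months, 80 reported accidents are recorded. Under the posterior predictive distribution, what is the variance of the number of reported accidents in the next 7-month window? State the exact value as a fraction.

Total count 80 over total exposure 18 months.
Posterior: α' = 13 + 80 = 93, β' = 1 + 18 = 19.
The posterior predictive for a window of length T is Negative Binomial with variance T·α'·(β'+T)/β'² = 7·93·26/361 = 16926/361.

16926/361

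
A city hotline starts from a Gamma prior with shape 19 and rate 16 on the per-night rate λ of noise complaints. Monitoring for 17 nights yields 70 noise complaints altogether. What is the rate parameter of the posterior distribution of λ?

Total count 70 over total exposure 17 nights.
Gamma(α, β) with Poisson data over total exposure Σt gives posterior Gamma(α+Σx, β+Σt) = Gamma(89, 33).

33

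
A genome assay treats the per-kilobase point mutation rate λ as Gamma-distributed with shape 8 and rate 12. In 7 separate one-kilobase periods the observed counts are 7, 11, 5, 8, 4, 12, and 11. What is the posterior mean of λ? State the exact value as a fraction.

Total count: 7 + 11 + 5 + 8 + 4 + 12 + 11 = 58.
Total exposure: 7 kilobases.
Conjugate update: add total count to the shape and total exposure to the rate, giving Gamma(66, 19).
Posterior mean = α'/β' = 66/19.

66/19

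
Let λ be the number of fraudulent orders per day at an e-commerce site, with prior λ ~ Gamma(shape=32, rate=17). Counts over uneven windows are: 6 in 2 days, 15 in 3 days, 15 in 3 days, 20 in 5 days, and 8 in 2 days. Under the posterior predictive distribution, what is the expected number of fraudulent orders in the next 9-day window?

27

Total count: 6 + 15 + 15 + 20 + 8 = 64.
Total exposure: 2 + 3 + 3 + 5 + 2 = 15 days.
Gamma(α, β) with Poisson data over total exposure Σt gives posterior Gamma(α+Σx, β+Σt) = Gamma(96, 32).
Predictive mean over a 9-day window = T·E[λ|data] = 9·96/32 = 27.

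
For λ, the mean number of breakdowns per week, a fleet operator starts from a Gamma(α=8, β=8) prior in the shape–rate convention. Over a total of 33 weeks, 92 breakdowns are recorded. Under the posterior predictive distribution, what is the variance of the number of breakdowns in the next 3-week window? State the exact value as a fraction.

Total count 92 over total exposure 33 weeks.
Conjugate update: add total count to the shape and total exposure to the rate, giving Gamma(100, 41).
The posterior predictive for a window of length T is Negative Binomial with variance T·α'·(β'+T)/β'² = 3·100·44/1681 = 13200/1681.

13200/1681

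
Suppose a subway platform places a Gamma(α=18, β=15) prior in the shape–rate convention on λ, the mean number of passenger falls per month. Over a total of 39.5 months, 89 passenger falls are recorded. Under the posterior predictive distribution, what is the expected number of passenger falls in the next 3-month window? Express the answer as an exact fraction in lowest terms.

642/109

Total count 89 over total exposure 39.5 months.
By Gamma–Poisson conjugacy, the posterior is Gamma(α + Σx, β + Σt) = Gamma(18 + 89, 15 + 39.5) = Gamma(107, 109/2).
Predictive mean over a 3-month window = T·E[λ|data] = 3·107/(109/2) = 642/109.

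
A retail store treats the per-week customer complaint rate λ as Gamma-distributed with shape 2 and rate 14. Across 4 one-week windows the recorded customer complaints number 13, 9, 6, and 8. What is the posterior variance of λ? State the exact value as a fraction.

19/162

Total count: 13 + 9 + 6 + 8 = 36.
Total exposure: 4 weeks.
By Gamma–Poisson conjugacy, the posterior is Gamma(α + Σx, β + Σt) = Gamma(2 + 36, 14 + 4) = Gamma(38, 18).
Posterior variance = α'/β'² = 38/324 = 19/162.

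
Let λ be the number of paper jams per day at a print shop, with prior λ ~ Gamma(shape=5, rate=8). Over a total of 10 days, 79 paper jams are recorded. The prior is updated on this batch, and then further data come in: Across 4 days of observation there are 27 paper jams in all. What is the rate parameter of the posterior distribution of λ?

22

Total count 79 over total exposure 10 days.
After the first batch: Gamma(5 + 79, 8 + 10) = Gamma(84, 18).
Total count 27 over total exposure 4 days.
After the second batch: Gamma(84 + 27, 18 + 4) = Gamma(111, 22).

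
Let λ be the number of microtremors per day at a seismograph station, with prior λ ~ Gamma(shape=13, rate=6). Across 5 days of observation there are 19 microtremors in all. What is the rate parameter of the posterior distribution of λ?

Total count 19 over total exposure 5 days.
By Gamma–Poisson conjugacy, the posterior is Gamma(α + Σx, β + Σt) = Gamma(13 + 19, 6 + 5) = Gamma(32, 11).

11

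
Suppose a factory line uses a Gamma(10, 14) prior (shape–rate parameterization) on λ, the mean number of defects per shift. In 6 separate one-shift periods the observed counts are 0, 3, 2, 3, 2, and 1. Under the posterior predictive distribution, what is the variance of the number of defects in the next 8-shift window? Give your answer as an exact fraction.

Total count: 0 + 3 + 2 + 3 + 2 + 1 = 11.
Total exposure: 6 shifts.
Conjugate update: add total count to the shape and total exposure to the rate, giving Gamma(21, 20).
The posterior predictive for a window of length T is Negative Binomial with variance T·α'·(β'+T)/β'² = 8·21·28/400 = 294/25.

294/25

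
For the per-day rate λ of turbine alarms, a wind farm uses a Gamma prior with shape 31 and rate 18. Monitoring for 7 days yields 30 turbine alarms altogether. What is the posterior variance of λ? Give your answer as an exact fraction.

61/625

Total count 30 over total exposure 7 days.
Gamma(α, β) with Poisson data over total exposure Σt gives posterior Gamma(α+Σx, β+Σt) = Gamma(61, 25).
Posterior variance = α'/β'² = 61/625.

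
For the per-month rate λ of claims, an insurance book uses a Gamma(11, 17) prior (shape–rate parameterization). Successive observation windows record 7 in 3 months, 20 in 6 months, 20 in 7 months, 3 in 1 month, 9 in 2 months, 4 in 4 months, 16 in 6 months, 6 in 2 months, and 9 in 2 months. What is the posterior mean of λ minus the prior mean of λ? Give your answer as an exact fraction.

Total count: 7 + 20 + 20 + 3 + 9 + 4 + 16 + 6 + 9 = 94.
Total exposure: 3 + 6 + 7 + 1 + 2 + 4 + 6 + 2 + 2 = 33 months.
Posterior: α' = 11 + 94 = 105, β' = 17 + 33 = 50.
Posterior mean = 105/50 = 21/10; prior mean = 11/17 = 11/17. Difference = 21/10 − 11/17 = 247/170.

247/170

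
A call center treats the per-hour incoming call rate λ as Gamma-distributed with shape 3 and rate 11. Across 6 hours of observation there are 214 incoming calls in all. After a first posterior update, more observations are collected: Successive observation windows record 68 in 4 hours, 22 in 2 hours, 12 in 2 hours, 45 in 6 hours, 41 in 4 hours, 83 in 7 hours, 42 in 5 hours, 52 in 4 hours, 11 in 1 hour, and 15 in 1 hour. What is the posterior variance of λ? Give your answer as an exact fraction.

Total count 214 over total exposure 6 hours.
After the first batch: Gamma(3 + 214, 11 + 6) = Gamma(217, 17).
Total count: 68 + 22 + 12 + 45 + 41 + 83 + 42 + 52 + 11 + 15 = 391.
Total exposure: 4 + 2 + 2 + 6 + 4 + 7 + 5 + 4 + 1 + 1 = 36 hours.
After the second batch: Gamma(217 + 391, 17 + 36) = Gamma(608, 53).
Posterior variance = α'/β'² = 608/2809.

608/2809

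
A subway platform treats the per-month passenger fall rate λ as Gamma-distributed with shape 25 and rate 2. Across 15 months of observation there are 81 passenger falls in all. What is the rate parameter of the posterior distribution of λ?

Total count 81 over total exposure 15 months.
The Gamma prior is conjugate for the Poisson rate, so λ | data ~ Gamma(25+81, 2+15) = Gamma(106, 17).

17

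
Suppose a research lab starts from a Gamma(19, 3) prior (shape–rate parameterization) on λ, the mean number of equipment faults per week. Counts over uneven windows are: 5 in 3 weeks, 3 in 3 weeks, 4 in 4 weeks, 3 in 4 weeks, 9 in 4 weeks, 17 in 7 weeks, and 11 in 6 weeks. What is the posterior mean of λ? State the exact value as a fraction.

Total count: 5 + 3 + 4 + 3 + 9 + 17 + 11 = 52.
Total exposure: 3 + 3 + 4 + 4 + 4 + 7 + 6 = 31 weeks.
By Gamma–Poisson conjugacy, the posterior is Gamma(α + Σx, β + Σt) = Gamma(19 + 52, 3 + 31) = Gamma(71, 34).
Posterior mean = α'/β' = 71/34.

71/34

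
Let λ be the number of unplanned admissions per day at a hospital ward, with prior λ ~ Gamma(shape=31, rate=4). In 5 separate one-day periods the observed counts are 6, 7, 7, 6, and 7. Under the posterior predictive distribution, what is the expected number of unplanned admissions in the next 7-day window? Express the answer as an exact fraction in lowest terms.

Total count: 6 + 7 + 7 + 6 + 7 = 33.
Total exposure: 5 days.
The Gamma prior is conjugate for the Poisson rate, so λ | data ~ Gamma(31+33, 4+5) = Gamma(64, 9).
Predictive mean over a 7-day window = T·E[λ|data] = 7·64/9 = 448/9.

448/9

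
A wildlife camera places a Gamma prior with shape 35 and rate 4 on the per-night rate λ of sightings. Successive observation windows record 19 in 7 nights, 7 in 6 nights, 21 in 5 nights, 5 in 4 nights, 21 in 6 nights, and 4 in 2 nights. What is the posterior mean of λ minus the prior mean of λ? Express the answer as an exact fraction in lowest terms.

Total count: 19 + 7 + 21 + 5 + 21 + 4 = 77.
Total exposure: 7 + 6 + 5 + 4 + 6 + 2 = 30 nights.
Gamma(α, β) with Poisson data over total exposure Σt gives posterior Gamma(α+Σx, β+Σt) = Gamma(112, 34).
Posterior mean = 112/34 = 56/17; prior mean = 35/4 = 35/4. Difference = 56/17 − 35/4 = -371/68.

-371/68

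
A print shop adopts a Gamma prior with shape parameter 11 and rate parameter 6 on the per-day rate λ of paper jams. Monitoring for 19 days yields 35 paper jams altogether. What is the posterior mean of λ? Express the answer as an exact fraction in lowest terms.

Total count 35 over total exposure 19 days.
By Gamma–Poisson conjugacy, the posterior is Gamma(α + Σx, β + Σt) = Gamma(11 + 35, 6 + 19) = Gamma(46, 25).
Posterior mean = α'/β' = 46/25.

46/25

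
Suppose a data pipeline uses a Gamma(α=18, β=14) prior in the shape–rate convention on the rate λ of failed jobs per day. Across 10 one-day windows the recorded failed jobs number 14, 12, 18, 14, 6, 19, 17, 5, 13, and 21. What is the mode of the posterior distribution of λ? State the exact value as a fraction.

13/2

Total count: 14 + 12 + 18 + 14 + 6 + 19 + 17 + 5 + 13 + 21 = 139.
Total exposure: 10 days.
By Gamma–Poisson conjugacy, the posterior is Gamma(α + Σx, β + Σt) = Gamma(18 + 139, 14 + 10) = Gamma(157, 24).
Posterior mode = (α'−1)/β' = 156/24 = 13/2.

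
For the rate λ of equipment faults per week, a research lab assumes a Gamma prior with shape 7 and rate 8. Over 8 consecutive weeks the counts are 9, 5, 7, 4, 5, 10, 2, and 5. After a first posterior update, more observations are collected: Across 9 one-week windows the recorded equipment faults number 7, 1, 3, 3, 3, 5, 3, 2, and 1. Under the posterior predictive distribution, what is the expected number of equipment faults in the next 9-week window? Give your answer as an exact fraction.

738/25

Total count: 9 + 5 + 7 + 4 + 5 + 10 + 2 + 5 = 47.
Total exposure: 8 weeks.
After the first batch: Gamma(7 + 47, 8 + 8) = Gamma(54, 16).
Total count: 7 + 1 + 3 + 3 + 3 + 5 + 3 + 2 + 1 = 28.
Total exposure: 9 weeks.
After the second batch: Gamma(54 + 28, 16 + 9) = Gamma(82, 25).
Predictive mean over a 9-week window = T·E[λ|data] = 9·82/25 = 738/25.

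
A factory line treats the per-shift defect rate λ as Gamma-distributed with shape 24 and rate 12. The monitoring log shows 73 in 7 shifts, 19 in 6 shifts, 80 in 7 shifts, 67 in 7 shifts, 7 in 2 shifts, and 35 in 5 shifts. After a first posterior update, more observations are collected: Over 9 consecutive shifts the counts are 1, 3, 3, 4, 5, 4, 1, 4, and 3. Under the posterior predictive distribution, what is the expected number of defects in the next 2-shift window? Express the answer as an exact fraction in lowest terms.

666/55

Total count: 73 + 19 + 80 + 67 + 7 + 35 = 281.
Total exposure: 7 + 6 + 7 + 7 + 2 + 5 = 34 shifts.
After the first batch: Gamma(24 + 281, 12 + 34) = Gamma(305, 46).
Total count: 1 + 3 + 3 + 4 + 5 + 4 + 1 + 4 + 3 = 28.
Total exposure: 9 shifts.
After the second batch: Gamma(305 + 28, 46 + 9) = Gamma(333, 55).
Predictive mean over a 2-shift window = T·E[λ|data] = 2·333/55 = 666/55.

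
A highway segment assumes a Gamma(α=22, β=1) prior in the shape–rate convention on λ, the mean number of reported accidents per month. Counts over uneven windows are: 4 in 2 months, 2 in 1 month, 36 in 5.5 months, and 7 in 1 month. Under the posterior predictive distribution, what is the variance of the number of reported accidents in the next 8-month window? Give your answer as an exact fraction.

42032/441

Total count: 4 + 2 + 36 + 7 = 49.
Total exposure: 2 + 1 + 5.5 + 1 = 9.5 months.
By Gamma–Poisson conjugacy, the posterior is Gamma(α + Σx, β + Σt) = Gamma(22 + 49, 1 + 9.5) = Gamma(71, 21/2).
The posterior predictive for a window of length T is Negative Binomial with variance T·α'·(β'+T)/β'² = 8·71·(37/2)/(441/4) = 42032/441.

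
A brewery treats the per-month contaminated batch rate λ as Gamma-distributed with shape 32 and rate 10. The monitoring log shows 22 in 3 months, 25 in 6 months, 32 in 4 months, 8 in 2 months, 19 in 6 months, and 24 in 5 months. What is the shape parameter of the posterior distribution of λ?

Total count: 22 + 25 + 32 + 8 + 19 + 24 = 130.
Total exposure: 3 + 6 + 4 + 2 + 6 + 5 = 26 months.
Gamma(α, β) with Poisson data over total exposure Σt gives posterior Gamma(α+Σx, β+Σt) = Gamma(162, 36).

162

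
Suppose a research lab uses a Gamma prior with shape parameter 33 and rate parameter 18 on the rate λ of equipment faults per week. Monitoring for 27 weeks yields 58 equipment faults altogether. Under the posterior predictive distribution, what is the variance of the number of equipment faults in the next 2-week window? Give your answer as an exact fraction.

Total count 58 over total exposure 27 weeks.
By Gamma–Poisson conjugacy, the posterior is Gamma(α + Σx, β + Σt) = Gamma(33 + 58, 18 + 27) = Gamma(91, 45).
The posterior predictive for a window of length T is Negative Binomial with variance T·α'·(β'+T)/β'² = 2·91·47/2025 = 8554/2025.

8554/2025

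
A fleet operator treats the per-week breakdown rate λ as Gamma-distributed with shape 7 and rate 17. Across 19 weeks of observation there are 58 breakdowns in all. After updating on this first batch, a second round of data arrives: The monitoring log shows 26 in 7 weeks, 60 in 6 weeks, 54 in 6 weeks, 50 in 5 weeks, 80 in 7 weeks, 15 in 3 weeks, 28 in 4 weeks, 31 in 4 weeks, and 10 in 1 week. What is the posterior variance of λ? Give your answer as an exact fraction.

Total count 58 over total exposure 19 weeks.
After the first batch: Gamma(7 + 58, 17 + 19) = Gamma(65, 36).
Total count: 26 + 60 + 54 + 50 + 80 + 15 + 28 + 31 + 10 = 354.
Total exposure: 7 + 6 + 6 + 5 + 7 + 3 + 4 + 4 + 1 = 43 weeks.
After the second batch: Gamma(65 + 354, 36 + 43) = Gamma(419, 79).
Posterior variance = α'/β'² = 419/6241.

419/6241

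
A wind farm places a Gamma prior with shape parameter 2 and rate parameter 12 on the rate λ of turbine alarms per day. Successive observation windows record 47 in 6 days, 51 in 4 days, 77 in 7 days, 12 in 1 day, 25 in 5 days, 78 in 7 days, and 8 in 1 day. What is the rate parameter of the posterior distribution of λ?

43

Total count: 47 + 51 + 77 + 12 + 25 + 78 + 8 = 298.
Total exposure: 6 + 4 + 7 + 1 + 5 + 7 + 1 = 31 days.
By Gamma–Poisson conjugacy, the posterior is Gamma(α + Σx, β + Σt) = Gamma(2 + 298, 12 + 31) = Gamma(300, 43).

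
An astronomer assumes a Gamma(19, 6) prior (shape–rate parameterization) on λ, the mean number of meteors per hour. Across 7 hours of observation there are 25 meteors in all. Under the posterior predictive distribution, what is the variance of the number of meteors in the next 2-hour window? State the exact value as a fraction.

Total count 25 over total exposure 7 hours.
By Gamma–Poisson conjugacy, the posterior is Gamma(α + Σx, β + Σt) = Gamma(19 + 25, 6 + 7) = Gamma(44, 13).
The posterior predictive for a window of length T is Negative Binomial with variance T·α'·(β'+T)/β'² = 2·44·15/169 = 1320/169.

1320/169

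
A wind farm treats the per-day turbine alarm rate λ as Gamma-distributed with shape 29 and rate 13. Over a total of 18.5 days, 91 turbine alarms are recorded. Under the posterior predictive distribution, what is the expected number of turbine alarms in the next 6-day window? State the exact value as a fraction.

160/7

Total count 91 over total exposure 18.5 days.
Conjugate update: add total count to the shape and total exposure to the rate, giving Gamma(120, 63/2).
Predictive mean over a 6-day window = T·E[λ|data] = 6·120/(63/2) = 160/7.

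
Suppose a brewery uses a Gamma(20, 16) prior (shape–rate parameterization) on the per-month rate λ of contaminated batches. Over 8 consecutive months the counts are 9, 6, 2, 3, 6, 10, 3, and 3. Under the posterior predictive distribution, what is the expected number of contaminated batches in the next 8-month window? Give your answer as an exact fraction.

62/3

Total count: 9 + 6 + 2 + 3 + 6 + 10 + 3 + 3 = 42.
Total exposure: 8 months.
By Gamma–Poisson conjugacy, the posterior is Gamma(α + Σx, β + Σt) = Gamma(20 + 42, 16 + 8) = Gamma(62, 24).
Predictive mean over an 8-month window = T·E[λ|data] = 8·62/24 = 62/3.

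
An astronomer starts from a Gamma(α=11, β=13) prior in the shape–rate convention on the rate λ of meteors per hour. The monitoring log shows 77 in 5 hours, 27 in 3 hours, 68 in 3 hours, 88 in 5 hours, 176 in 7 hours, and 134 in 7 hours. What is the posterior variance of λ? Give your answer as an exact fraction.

581/1849

Total count: 77 + 27 + 68 + 88 + 176 + 134 = 570.
Total exposure: 5 + 3 + 3 + 5 + 7 + 7 = 30 hours.
Gamma(α, β) with Poisson data over total exposure Σt gives posterior Gamma(α+Σx, β+Σt) = Gamma(581, 43).
Posterior variance = α'/β'² = 581/1849.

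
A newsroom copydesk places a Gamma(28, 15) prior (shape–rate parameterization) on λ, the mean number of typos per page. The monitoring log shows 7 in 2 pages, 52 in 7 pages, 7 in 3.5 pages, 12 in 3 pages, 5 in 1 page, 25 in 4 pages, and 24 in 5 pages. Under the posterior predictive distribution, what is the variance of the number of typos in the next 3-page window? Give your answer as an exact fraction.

Total count: 7 + 52 + 7 + 12 + 5 + 25 + 24 = 132.
Total exposure: 2 + 7 + 3.5 + 3 + 1 + 4 + 5 = 25.5 pages.
Gamma(α, β) with Poisson data over total exposure Σt gives posterior Gamma(α+Σx, β+Σt) = Gamma(160, 81/2).
The posterior predictive for a window of length T is Negative Binomial with variance T·α'·(β'+T)/β'² = 3·160·(87/2)/(6561/4) = 9280/729.

9280/729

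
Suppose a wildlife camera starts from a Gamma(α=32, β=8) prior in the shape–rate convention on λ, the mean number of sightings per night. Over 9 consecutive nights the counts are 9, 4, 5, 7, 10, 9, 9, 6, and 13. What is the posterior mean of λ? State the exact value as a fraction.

Total count: 9 + 4 + 5 + 7 + 10 + 9 + 9 + 6 + 13 = 72.
Total exposure: 9 nights.
Posterior: α' = 32 + 72 = 104, β' = 8 + 9 = 17.
Posterior mean = α'/β' = 104/17.

104/17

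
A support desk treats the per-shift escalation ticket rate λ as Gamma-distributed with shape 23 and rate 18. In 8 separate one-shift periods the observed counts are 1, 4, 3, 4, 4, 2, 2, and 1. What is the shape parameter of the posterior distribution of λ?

Total count: 1 + 4 + 3 + 4 + 4 + 2 + 2 + 1 = 21.
Total exposure: 8 shifts.
Conjugate update: add total count to the shape and total exposure to the rate, giving Gamma(44, 26).

44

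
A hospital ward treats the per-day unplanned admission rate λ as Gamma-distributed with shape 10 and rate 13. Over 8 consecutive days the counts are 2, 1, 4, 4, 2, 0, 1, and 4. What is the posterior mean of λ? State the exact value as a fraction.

Total count: 2 + 1 + 4 + 4 + 2 + 0 + 1 + 4 = 18.
Total exposure: 8 days.
Gamma(α, β) with Poisson data over total exposure Σt gives posterior Gamma(α+Σx, β+Σt) = Gamma(28, 21).
Posterior mean = α'/β' = 28/21 = 4/3.

4/3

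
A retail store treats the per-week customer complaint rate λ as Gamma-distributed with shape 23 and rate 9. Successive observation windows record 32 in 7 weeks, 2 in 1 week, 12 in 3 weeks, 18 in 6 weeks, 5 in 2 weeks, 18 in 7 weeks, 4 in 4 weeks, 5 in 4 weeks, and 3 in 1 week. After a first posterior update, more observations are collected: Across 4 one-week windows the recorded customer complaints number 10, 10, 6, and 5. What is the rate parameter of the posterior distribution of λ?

Total count: 32 + 2 + 12 + 18 + 5 + 18 + 4 + 5 + 3 = 99.
Total exposure: 7 + 1 + 3 + 6 + 2 + 7 + 4 + 4 + 1 = 35 weeks.
After the first batch: Gamma(23 + 99, 9 + 35) = Gamma(122, 44).
Total count: 10 + 10 + 6 + 5 = 31.
Total exposure: 4 weeks.
After the second batch: Gamma(122 + 31, 44 + 4) = Gamma(153, 48).

48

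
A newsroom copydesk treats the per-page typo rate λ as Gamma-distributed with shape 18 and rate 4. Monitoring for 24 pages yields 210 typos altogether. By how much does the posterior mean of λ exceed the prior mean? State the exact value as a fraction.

Total count 210 over total exposure 24 pages.
Posterior: α' = 18 + 210 = 228, β' = 4 + 24 = 28.
Posterior mean = 228/28 = 57/7; prior mean = 18/4 = 9/2. Difference = 57/7 − 9/2 = 51/14.

51/14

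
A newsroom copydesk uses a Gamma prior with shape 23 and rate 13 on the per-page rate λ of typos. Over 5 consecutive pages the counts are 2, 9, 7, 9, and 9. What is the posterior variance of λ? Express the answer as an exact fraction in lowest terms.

Total count: 2 + 9 + 7 + 9 + 9 = 36.
Total exposure: 5 pages.
The Gamma prior is conjugate for the Poisson rate, so λ | data ~ Gamma(23+36, 13+5) = Gamma(59, 18).
Posterior variance = α'/β'² = 59/324.

59/324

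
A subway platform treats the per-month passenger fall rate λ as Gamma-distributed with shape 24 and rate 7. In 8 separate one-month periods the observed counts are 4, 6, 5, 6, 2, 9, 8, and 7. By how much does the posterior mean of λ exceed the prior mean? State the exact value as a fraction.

Total count: 4 + 6 + 5 + 6 + 2 + 9 + 8 + 7 = 47.
Total exposure: 8 months.
The Gamma prior is conjugate for the Poisson rate, so λ | data ~ Gamma(24+47, 7+8) = Gamma(71, 15).
Posterior mean = 71/15 = 71/15; prior mean = 24/7 = 24/7. Difference = 71/15 − 24/7 = 137/105.

137/105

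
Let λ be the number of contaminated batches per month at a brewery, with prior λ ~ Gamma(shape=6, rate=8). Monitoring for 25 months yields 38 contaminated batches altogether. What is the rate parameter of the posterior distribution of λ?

33

Total count 38 over total exposure 25 months.
By Gamma–Poisson conjugacy, the posterior is Gamma(α + Σx, β + Σt) = Gamma(6 + 38, 8 + 25) = Gamma(44, 33).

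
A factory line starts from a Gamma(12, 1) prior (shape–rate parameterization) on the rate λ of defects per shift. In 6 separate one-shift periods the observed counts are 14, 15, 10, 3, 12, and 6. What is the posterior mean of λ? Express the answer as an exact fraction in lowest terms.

Total count: 14 + 15 + 10 + 3 + 12 + 6 = 60.
Total exposure: 6 shifts.
Conjugate update: add total count to the shape and total exposure to the rate, giving Gamma(72, 7).
Posterior mean = α'/β' = 72/7.

72/7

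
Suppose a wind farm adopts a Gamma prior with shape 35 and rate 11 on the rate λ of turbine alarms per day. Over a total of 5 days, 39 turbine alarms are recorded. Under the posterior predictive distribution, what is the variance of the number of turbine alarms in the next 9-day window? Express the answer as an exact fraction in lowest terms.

8325/128

Total count 39 over total exposure 5 days.
Gamma(α, β) with Poisson data over total exposure Σt gives posterior Gamma(α+Σx, β+Σt) = Gamma(74, 16).
The posterior predictive for a window of length T is Negative Binomial with variance T·α'·(β'+T)/β'² = 9·74·25/256 = 8325/128.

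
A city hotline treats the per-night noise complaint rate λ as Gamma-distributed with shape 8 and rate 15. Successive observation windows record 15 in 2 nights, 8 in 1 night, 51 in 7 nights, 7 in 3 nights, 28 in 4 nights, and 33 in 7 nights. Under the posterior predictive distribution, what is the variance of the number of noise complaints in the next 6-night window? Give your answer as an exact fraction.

Total count: 15 + 8 + 51 + 7 + 28 + 33 = 142.
Total exposure: 2 + 1 + 7 + 3 + 4 + 7 = 24 nights.
The Gamma prior is conjugate for the Poisson rate, so λ | data ~ Gamma(8+142, 15+24) = Gamma(150, 39).
The posterior predictive for a window of length T is Negative Binomial with variance T·α'·(β'+T)/β'² = 6·150·45/1521 = 4500/169.

4500/169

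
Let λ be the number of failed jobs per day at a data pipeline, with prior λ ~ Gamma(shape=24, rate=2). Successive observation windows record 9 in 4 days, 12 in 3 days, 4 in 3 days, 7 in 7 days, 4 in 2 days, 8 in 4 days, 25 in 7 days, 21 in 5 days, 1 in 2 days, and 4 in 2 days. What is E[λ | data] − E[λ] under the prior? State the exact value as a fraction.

-373/41

Total count: 9 + 12 + 4 + 7 + 4 + 8 + 25 + 21 + 1 + 4 = 95.
Total exposure: 4 + 3 + 3 + 7 + 2 + 4 + 7 + 5 + 2 + 2 = 39 days.
The Gamma prior is conjugate for the Poisson rate, so λ | data ~ Gamma(24+95, 2+39) = Gamma(119, 41).
Posterior mean = 119/41 = 119/41; prior mean = 24/2 = 12. Difference = 119/41 − 12 = -373/41.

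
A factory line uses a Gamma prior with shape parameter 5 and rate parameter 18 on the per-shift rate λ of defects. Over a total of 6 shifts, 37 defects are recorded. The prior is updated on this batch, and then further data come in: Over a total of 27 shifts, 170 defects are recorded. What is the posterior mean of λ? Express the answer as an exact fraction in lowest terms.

212/51

Total count 37 over total exposure 6 shifts.
After the first batch: Gamma(5 + 37, 18 + 6) = Gamma(42, 24).
Total count 170 over total exposure 27 shifts.
After the second batch: Gamma(42 + 170, 24 + 27) = Gamma(212, 51).
Posterior mean = α'/β' = 212/51.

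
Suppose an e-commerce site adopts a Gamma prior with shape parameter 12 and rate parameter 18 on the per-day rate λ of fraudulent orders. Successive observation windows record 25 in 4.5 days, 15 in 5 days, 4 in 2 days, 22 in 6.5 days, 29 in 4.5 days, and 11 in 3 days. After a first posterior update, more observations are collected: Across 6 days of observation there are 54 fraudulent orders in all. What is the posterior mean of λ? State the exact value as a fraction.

344/99

Total count: 25 + 15 + 4 + 22 + 29 + 11 = 106.
Total exposure: 4.5 + 5 + 2 + 6.5 + 4.5 + 3 = 25.5 days.
After the first batch: Gamma(12 + 106, 18 + 25.5) = Gamma(118, 87/2).
Total count 54 over total exposure 6 days.
After the second batch: Gamma(118 + 54, 87/2 + 6) = Gamma(172, 99/2).
Posterior mean = α'/β' = 172/(99/2) = 344/99.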